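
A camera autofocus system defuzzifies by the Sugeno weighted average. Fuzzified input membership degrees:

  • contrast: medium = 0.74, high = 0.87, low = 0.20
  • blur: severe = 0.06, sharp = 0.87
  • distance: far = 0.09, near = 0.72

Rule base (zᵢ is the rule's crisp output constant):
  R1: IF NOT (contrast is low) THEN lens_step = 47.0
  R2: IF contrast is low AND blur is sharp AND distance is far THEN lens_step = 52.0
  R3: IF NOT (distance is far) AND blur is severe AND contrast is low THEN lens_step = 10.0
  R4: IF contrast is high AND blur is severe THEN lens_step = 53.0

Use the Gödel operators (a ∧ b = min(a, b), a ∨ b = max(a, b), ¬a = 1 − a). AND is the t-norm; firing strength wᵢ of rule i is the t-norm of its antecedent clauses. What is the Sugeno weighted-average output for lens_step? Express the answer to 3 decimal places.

R1 (z=47.0): ¬low=1−0.20=0.80 → w = 0.80
R2 (z=52.0): low=0.20, sharp=0.87, far=0.09; AND[min(a, b)] → w = 0.09
R3 (z=10.0): ¬far=1−0.09=0.91, severe=0.06, low=0.20; AND[min(a, b)] → w = 0.06
R4 (z=53.0): high=0.87, severe=0.06; AND[min(a, b)] → w = 0.06
Weighted average = (0.80·47.0 + 0.09·52.0 + 0.06·10.0 + 0.06·53.0) / (0.80 + 0.09 + 0.06 + 0.06)
  = 46.0600 / 1.0100 = 45.604

45.604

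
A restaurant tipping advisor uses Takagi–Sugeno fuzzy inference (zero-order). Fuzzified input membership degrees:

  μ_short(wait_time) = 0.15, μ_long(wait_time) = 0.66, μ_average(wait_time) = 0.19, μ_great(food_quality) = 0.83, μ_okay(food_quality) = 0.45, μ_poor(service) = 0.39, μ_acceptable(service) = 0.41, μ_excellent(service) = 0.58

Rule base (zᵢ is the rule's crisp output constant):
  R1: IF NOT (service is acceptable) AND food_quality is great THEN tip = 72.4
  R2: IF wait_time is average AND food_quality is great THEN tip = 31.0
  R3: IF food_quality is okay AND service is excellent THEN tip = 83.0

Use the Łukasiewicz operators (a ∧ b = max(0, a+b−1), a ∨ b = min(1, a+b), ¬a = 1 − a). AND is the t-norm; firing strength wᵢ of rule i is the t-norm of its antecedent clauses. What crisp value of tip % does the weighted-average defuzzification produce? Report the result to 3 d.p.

71.315

R1 (z=72.4): ¬acceptable=1−0.41=0.59, great=0.83; AND[max(0, a+b−1)] → w = 0.42
R2 (z=31.0): average=0.19, great=0.83; AND[max(0, a+b−1)] → w = 0.02
R3 (z=83.0): okay=0.45, excellent=0.58; AND[max(0, a+b−1)] → w = 0.03
Weighted average = (0.42·72.4 + 0.02·31.0 + 0.03·83.0) / (0.42 + 0.02 + 0.03)
  = 33.5180 / 0.4700 = 71.315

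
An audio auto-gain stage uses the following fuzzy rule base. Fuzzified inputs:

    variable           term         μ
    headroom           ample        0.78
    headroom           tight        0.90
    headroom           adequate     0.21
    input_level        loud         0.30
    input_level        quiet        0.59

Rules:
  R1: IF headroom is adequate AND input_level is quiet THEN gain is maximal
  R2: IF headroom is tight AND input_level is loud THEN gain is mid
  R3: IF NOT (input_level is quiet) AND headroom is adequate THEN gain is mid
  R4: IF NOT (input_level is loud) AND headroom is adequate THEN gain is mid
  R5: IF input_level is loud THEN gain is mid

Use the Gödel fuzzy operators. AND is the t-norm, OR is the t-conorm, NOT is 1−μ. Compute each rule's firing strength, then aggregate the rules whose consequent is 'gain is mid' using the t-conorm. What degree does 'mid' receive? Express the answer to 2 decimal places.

R1: adequate=0.21, quiet=0.59; AND[min(a, b)] → w = 0.21
R2: tight=0.90, loud=0.30; AND[min(a, b)] → w = 0.30
R3: ¬quiet=1−0.59=0.41, adequate=0.21; AND[min(a, b)] → w = 0.21
R4: ¬loud=1−0.30=0.70, adequate=0.21; AND[min(a, b)] → w = 0.21
R5: loud=0.30 → w = 0.30
Rules with consequent 'mid': {R2, R3, R4, R5} → strengths 0.30, 0.21, 0.21, 0.30
Aggregate via t-conorm [max(a, b)]: 0.30

0.30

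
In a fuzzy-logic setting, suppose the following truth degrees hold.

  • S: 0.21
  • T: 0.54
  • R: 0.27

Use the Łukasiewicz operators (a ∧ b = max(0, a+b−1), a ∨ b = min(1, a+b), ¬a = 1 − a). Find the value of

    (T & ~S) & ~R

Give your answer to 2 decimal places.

0.06

~S = 1 − 0.21 = 0.79
T & ~S = max(0, a+b−1) on (0.54, 0.79) = 0.33
~R = 1 − 0.27 = 0.73
(T & ~S) & ~R = max(0, a+b−1) on (0.33, 0.73) = 0.06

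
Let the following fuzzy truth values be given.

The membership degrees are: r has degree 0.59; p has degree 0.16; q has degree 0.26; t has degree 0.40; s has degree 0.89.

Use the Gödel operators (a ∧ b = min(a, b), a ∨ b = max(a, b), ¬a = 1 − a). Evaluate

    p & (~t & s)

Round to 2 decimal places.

0.16

~t = 1 − 0.40 = 0.60
~t & s = min(a, b) on (0.60, 0.89) = 0.60
p & (~t & s) = min(a, b) on (0.16, 0.60) = 0.16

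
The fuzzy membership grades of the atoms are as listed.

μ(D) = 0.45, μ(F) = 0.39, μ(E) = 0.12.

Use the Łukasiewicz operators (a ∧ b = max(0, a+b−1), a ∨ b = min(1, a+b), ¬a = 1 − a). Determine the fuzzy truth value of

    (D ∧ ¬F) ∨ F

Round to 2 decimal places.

¬F = 1 − 0.39 = 0.61
D ∧ ¬F = max(0, a+b−1) on (0.45, 0.61) = 0.06
(D ∧ ¬F) ∨ F = min(1, a+b) on (0.06, 0.39) = 0.45

0.45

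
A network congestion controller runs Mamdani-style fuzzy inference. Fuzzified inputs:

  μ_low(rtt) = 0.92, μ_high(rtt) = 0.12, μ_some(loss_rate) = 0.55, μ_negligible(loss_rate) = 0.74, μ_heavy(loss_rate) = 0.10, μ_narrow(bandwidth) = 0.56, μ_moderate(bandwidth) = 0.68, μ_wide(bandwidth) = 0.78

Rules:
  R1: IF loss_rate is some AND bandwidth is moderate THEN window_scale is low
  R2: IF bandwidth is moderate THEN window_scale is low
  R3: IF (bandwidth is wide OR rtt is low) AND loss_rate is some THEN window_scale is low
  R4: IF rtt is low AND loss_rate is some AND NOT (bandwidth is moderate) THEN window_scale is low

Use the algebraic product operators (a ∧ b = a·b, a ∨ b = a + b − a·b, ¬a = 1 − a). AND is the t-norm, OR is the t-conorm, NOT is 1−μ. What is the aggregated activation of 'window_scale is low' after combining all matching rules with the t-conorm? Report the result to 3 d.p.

0.923

R1: some=0.55, moderate=0.68; AND[a·b] → w = 0.3740
R2: moderate=0.68 → w = 0.6800
R3: (wide=0.78 OR low=0.92) = 0.9824; AND[a·b] with some=0.55 → w = 0.5403
R4: low=0.92, some=0.55, ¬moderate=1−0.68=0.32; AND[a·b] → w = 0.1619
Rules with consequent 'low': {R1, R2, R3, R4} → strengths 0.3740, 0.6800, 0.5403, 0.1619
Aggregate via t-conorm [a + b − a·b]: 0.9228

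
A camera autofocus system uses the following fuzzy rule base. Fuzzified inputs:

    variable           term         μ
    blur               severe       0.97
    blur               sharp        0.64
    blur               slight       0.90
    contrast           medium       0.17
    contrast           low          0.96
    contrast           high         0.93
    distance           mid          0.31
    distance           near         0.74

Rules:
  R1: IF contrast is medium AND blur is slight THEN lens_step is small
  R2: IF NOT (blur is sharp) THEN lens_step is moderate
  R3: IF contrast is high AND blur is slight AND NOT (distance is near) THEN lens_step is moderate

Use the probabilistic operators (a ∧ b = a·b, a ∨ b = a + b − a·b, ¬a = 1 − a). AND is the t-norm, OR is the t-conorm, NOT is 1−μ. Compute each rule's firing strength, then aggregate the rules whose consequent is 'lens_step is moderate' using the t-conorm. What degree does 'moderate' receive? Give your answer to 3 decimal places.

0.499

R1: medium=0.17, slight=0.90; AND[a·b] → w = 0.1530
R2: ¬sharp=1−0.64=0.36 → w = 0.3600
R3: high=0.93, slight=0.90, ¬near=1−0.74=0.26; AND[a·b] → w = 0.2176
Rules with consequent 'moderate': {R2, R3} → strengths 0.3600, 0.2176
Aggregate via t-conorm [a + b − a·b]: 0.4993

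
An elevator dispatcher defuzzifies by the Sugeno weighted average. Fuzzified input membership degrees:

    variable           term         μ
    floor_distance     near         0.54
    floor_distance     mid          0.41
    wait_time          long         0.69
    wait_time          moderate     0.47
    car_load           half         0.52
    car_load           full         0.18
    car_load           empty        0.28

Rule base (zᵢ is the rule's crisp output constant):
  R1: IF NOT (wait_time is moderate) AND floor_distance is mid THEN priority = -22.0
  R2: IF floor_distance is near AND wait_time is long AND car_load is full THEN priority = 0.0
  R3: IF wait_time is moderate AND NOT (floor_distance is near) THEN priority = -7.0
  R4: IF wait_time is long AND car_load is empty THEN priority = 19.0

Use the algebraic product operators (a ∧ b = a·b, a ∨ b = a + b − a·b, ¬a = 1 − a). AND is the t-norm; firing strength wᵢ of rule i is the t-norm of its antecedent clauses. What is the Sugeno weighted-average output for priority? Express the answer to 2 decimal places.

R1 (z=-22.0): ¬moderate=1−0.47=0.53, mid=0.41; AND[a·b] → w = 0.2173
R2 (z=0.0): near=0.54, long=0.69, full=0.18; AND[a·b] → w = 0.0671
R3 (z=-7.0): moderate=0.47, ¬near=1−0.54=0.46; AND[a·b] → w = 0.2162
R4 (z=19.0): long=0.69, empty=0.28; AND[a·b] → w = 0.1932
Weighted average = (0.2173·-22.0 + 0.0671·0.0 + 0.2162·-7.0 + 0.1932·19.0) / (0.2173 + 0.0671 + 0.2162 + 0.1932)
  = -2.6232 / 0.6938 = -3.78

-3.78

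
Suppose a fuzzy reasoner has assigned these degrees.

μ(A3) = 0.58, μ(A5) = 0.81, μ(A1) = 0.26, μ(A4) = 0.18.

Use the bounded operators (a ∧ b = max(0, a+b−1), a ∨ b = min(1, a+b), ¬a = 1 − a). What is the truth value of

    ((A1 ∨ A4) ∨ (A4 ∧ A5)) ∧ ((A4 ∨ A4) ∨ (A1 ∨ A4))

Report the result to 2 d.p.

A1 ∨ A4 = min(1, a+b) on (0.26, 0.18) = 0.44
A4 ∧ A5 = max(0, a+b−1) on (0.18, 0.81) = 0.00
(A1 ∨ A4) ∨ (A4 ∧ A5) = min(1, a+b) on (0.44, 0.00) = 0.44
A4 ∨ A4 = min(1, a+b) on (0.18, 0.18) = 0.36
A1 ∨ A4 = min(1, a+b) on (0.26, 0.18) = 0.44
(A4 ∨ A4) ∨ (A1 ∨ A4) = min(1, a+b) on (0.36, 0.44) = 0.80
((A1 ∨ A4) ∨ (A4 ∧ A5)) ∧ ((A4 ∨ A4) ∨ (A1 ∨ A4)) = max(0, a+b−1) on (0.44, 0.80) = 0.24

0.24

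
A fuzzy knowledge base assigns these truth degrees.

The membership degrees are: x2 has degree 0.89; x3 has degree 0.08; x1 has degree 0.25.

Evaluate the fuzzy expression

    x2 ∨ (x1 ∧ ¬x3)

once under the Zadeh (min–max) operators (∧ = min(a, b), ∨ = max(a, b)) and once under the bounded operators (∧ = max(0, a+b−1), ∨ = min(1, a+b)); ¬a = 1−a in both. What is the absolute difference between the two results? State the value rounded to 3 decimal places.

0.110

Under Zadeh (min–max):
  ¬x3 = 1 − 0.08 = 0.92
  x1 ∧ ¬x3 = min(a, b) on (0.25, 0.92) = 0.25
  x2 ∨ (x1 ∧ ¬x3) = max(a, b) on (0.89, 0.25) = 0.89
  → value = 0.8900
Under bounded:
  ¬x3 = 1 − 0.08 = 0.92
  x1 ∧ ¬x3 = max(0, a+b−1) on (0.25, 0.92) = 0.17
  x2 ∨ (x1 ∧ ¬x3) = min(1, a+b) on (0.89, 0.17) = 1.00
  → value = 1.0000
|0.8900 − 1.0000| = 0.110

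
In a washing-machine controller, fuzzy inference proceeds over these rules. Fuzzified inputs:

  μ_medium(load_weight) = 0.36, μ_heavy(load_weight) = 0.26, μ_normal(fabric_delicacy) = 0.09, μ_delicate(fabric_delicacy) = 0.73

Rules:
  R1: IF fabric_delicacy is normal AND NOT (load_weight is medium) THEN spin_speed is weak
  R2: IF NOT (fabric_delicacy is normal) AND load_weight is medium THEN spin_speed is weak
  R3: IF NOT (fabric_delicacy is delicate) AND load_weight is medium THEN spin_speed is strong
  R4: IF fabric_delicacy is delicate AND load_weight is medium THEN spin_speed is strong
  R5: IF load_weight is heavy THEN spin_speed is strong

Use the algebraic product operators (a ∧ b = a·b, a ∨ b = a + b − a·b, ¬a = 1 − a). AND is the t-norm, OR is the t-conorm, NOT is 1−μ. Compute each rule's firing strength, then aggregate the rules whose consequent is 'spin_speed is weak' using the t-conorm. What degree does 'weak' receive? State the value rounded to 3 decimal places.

R1: normal=0.09, ¬medium=1−0.36=0.64; AND[a·b] → w = 0.0576
R2: ¬normal=1−0.09=0.91, medium=0.36; AND[a·b] → w = 0.3276
R3: ¬delicate=1−0.73=0.27, medium=0.36; AND[a·b] → w = 0.0972
R4: delicate=0.73, medium=0.36; AND[a·b] → w = 0.2628
R5: heavy=0.26 → w = 0.2600
Rules with consequent 'weak': {R1, R2} → strengths 0.0576, 0.3276
Aggregate via t-conorm [a + b − a·b]: 0.3663

0.366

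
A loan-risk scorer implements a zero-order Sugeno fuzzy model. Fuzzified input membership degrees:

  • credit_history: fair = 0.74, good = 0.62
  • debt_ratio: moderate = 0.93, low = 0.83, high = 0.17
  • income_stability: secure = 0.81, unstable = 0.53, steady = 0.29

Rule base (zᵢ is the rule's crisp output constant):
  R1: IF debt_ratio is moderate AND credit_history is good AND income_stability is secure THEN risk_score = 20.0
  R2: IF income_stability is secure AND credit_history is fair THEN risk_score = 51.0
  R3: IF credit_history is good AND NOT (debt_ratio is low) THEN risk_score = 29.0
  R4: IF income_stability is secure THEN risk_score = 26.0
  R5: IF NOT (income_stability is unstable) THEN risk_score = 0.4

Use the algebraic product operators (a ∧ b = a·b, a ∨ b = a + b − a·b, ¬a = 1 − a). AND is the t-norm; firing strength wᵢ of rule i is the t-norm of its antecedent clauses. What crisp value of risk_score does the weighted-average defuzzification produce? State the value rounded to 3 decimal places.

R1 (z=20.0): moderate=0.93, good=0.62, secure=0.81; AND[a·b] → w = 0.4670
R2 (z=51.0): secure=0.81, fair=0.74; AND[a·b] → w = 0.5994
R3 (z=29.0): good=0.62, ¬low=1−0.83=0.17; AND[a·b] → w = 0.1054
R4 (z=26.0): secure=0.81 → w = 0.8100
R5 (z=0.4): ¬unstable=1−0.53=0.47 → w = 0.4700
Weighted average = (0.4670·20.0 + 0.5994·51.0 + 0.1054·29.0 + 0.8100·26.0 + 0.4700·0.4) / (0.4670 + 0.5994 + 0.1054 + 0.8100 + 0.4700)
  = 64.2149 / 2.4518 = 26.190

26.190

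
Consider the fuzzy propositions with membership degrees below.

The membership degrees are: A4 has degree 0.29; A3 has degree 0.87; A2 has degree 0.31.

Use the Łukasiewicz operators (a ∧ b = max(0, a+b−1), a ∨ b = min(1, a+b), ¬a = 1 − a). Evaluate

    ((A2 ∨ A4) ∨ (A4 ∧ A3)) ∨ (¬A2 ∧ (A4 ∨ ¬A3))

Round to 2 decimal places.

0.87

A2 ∨ A4 = min(1, a+b) on (0.31, 0.29) = 0.60
A4 ∧ A3 = max(0, a+b−1) on (0.29, 0.87) = 0.16
(A2 ∨ A4) ∨ (A4 ∧ A3) = min(1, a+b) on (0.60, 0.16) = 0.76
¬A2 = 1 − 0.31 = 0.69
¬A3 = 1 − 0.87 = 0.13
A4 ∨ ¬A3 = min(1, a+b) on (0.29, 0.13) = 0.42
¬A2 ∧ (A4 ∨ ¬A3) = max(0, a+b−1) on (0.69, 0.42) = 0.11
((A2 ∨ A4) ∨ (A4 ∧ A3)) ∨ (¬A2 ∧ (A4 ∨ ¬A3)) = min(1, a+b) on (0.76, 0.11) = 0.87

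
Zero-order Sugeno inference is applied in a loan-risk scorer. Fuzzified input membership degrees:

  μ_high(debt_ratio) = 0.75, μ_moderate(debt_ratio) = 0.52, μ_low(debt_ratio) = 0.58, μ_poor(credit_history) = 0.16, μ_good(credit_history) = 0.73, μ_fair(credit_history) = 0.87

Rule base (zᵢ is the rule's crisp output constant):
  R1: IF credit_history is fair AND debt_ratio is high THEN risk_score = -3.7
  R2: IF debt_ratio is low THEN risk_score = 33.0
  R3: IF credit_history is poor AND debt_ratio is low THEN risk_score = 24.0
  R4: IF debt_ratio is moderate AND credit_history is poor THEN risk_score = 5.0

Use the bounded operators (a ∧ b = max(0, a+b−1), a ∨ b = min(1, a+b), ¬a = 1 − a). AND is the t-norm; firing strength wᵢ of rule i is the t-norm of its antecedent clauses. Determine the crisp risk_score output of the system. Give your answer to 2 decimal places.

14.04

R1 (z=-3.7): fair=0.87, high=0.75; AND[max(0, a+b−1)] → w = 0.62
R2 (z=33.0): low=0.58 → w = 0.58
R3 (z=24.0): poor=0.16, low=0.58; AND[max(0, a+b−1)] → w = 0.00
R4 (z=5.0): moderate=0.52, poor=0.16; AND[max(0, a+b−1)] → w = 0.00
Weighted average = (0.62·-3.7 + 0.58·33.0 + 0.00·24.0 + 0.00·5.0) / (0.62 + 0.58 + 0.00 + 0.00)
  = 16.8460 / 1.2000 = 14.04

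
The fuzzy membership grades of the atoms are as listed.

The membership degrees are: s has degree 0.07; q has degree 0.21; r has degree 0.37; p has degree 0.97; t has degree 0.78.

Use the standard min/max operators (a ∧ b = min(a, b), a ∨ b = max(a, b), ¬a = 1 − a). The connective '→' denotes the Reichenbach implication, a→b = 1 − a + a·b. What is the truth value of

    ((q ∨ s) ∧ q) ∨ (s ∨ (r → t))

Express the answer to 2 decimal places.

q ∨ s = max(a, b) on (0.21, 0.07) = 0.21
(q ∨ s) ∧ q = min(a, b) on (0.21, 0.21) = 0.21
r → t  [Reichenbach: 1 − a + a·b] with a=0.37, b=0.78 → 0.92
s ∨ (r → t) = max(a, b) on (0.07, 0.92) = 0.92
((q ∨ s) ∧ q) ∨ (s ∨ (r → t)) = max(a, b) on (0.21, 0.92) = 0.92

0.92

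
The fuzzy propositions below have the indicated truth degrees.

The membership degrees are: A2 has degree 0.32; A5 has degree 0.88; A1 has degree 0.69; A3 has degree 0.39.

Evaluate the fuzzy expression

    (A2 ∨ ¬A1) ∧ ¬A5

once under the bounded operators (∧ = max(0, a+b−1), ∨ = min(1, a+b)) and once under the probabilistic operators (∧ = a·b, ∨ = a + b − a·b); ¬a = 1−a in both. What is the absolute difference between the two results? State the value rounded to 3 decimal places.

Under bounded:
  ¬A1 = 1 − 0.69 = 0.31
  A2 ∨ ¬A1 = min(1, a+b) on (0.32, 0.31) = 0.63
  ¬A5 = 1 − 0.88 = 0.12
  (A2 ∨ ¬A1) ∧ ¬A5 = max(0, a+b−1) on (0.63, 0.12) = 0.00
  → value = 0.0000
Under probabilistic:
  ¬A1 = 1 − 0.6900 = 0.3100
  A2 ∨ ¬A1 = a + b − a·b on (0.3200, 0.3100) = 0.5308
  ¬A5 = 1 − 0.8800 = 0.1200
  (A2 ∨ ¬A1) ∧ ¬A5 = a·b on (0.5308, 0.1200) = 0.0637
  → value = 0.0637
|0.0000 − 0.0637| = 0.064

0.064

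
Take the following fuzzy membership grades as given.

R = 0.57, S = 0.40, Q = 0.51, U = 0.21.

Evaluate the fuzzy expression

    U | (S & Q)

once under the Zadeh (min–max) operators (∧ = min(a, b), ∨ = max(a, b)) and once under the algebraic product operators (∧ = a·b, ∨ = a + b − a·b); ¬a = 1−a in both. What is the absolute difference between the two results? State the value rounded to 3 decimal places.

Under Zadeh (min–max):
  S & Q = min(a, b) on (0.40, 0.51) = 0.40
  U | (S & Q) = max(a, b) on (0.21, 0.40) = 0.40
  → value = 0.4000
Under algebraic product:
  S & Q = a·b on (0.4000, 0.5100) = 0.2040
  U | (S & Q) = a + b − a·b on (0.2100, 0.2040) = 0.3712
  → value = 0.3712
|0.4000 − 0.3712| = 0.029

0.029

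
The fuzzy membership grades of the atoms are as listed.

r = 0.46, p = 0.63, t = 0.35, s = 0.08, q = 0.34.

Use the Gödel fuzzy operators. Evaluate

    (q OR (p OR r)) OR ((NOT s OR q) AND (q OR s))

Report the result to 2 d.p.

p OR r = max(a, b) on (0.63, 0.46) = 0.63
q OR (p OR r) = max(a, b) on (0.34, 0.63) = 0.63
NOT s = 1 − 0.08 = 0.92
NOT s OR q = max(a, b) on (0.92, 0.34) = 0.92
q OR s = max(a, b) on (0.34, 0.08) = 0.34
(NOT s OR q) AND (q OR s) = min(a, b) on (0.92, 0.34) = 0.34
(q OR (p OR r)) OR ((NOT s OR q) AND (q OR s)) = max(a, b) on (0.63, 0.34) = 0.63

0.63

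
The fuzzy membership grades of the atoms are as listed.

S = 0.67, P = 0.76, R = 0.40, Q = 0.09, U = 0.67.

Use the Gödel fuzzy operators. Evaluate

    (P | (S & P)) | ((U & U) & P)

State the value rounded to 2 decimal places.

S & P = min(a, b) on (0.67, 0.76) = 0.67
P | (S & P) = max(a, b) on (0.76, 0.67) = 0.76
U & U = min(a, b) on (0.67, 0.67) = 0.67
(U & U) & P = min(a, b) on (0.67, 0.76) = 0.67
(P | (S & P)) | ((U & U) & P) = max(a, b) on (0.76, 0.67) = 0.76

0.76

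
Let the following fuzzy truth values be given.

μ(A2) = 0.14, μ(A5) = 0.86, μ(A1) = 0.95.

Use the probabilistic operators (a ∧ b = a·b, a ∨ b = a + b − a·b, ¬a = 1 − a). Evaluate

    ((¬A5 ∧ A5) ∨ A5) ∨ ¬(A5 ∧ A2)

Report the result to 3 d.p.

0.985

¬A5 = 1 − 0.8600 = 0.1400
¬A5 ∧ A5 = a·b on (0.1400, 0.8600) = 0.1204
(¬A5 ∧ A5) ∨ A5 = a + b − a·b on (0.1204, 0.8600) = 0.8769
A5 ∧ A2 = a·b on (0.8600, 0.1400) = 0.1204
¬(A5 ∧ A2) = 1 − 0.1204 = 0.8796
((¬A5 ∧ A5) ∨ A5) ∨ ¬(A5 ∧ A2) = a + b − a·b on (0.8769, 0.8796) = 0.9852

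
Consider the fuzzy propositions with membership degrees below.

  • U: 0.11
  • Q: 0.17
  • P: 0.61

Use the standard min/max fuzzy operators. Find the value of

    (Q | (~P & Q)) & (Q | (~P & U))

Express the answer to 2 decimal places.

~P = 1 − 0.61 = 0.39
~P & Q = min(a, b) on (0.39, 0.17) = 0.17
Q | (~P & Q) = max(a, b) on (0.17, 0.17) = 0.17
~P = 1 − 0.61 = 0.39
~P & U = min(a, b) on (0.39, 0.11) = 0.11
Q | (~P & U) = max(a, b) on (0.17, 0.11) = 0.17
(Q | (~P & Q)) & (Q | (~P & U)) = min(a, b) on (0.17, 0.17) = 0.17

0.17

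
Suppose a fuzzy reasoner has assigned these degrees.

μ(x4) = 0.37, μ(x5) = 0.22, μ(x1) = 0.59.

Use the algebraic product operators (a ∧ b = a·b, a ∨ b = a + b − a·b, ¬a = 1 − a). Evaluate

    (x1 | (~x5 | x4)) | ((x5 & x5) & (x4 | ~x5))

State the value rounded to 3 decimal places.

0.946

~x5 = 1 − 0.2200 = 0.7800
~x5 | x4 = a + b − a·b on (0.7800, 0.3700) = 0.8614
x1 | (~x5 | x4) = a + b − a·b on (0.5900, 0.8614) = 0.9432
x5 & x5 = a·b on (0.2200, 0.2200) = 0.0484
~x5 = 1 − 0.2200 = 0.7800
x4 | ~x5 = a + b − a·b on (0.3700, 0.7800) = 0.8614
(x5 & x5) & (x4 | ~x5) = a·b on (0.0484, 0.8614) = 0.0417
(x1 | (~x5 | x4)) | ((x5 & x5) & (x4 | ~x5)) = a + b − a·b on (0.9432, 0.0417) = 0.9455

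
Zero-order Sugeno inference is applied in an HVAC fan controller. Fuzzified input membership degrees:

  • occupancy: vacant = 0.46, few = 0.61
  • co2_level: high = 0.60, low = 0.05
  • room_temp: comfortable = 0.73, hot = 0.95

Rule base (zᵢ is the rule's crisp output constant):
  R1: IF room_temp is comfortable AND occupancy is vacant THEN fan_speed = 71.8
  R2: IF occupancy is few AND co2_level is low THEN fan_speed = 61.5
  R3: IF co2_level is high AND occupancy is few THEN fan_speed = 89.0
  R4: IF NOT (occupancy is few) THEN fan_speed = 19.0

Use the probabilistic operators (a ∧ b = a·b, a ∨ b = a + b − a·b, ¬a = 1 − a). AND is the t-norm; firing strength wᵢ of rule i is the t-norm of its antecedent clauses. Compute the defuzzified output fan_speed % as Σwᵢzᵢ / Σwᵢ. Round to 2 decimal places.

58.78

R1 (z=71.8): comfortable=0.73, vacant=0.46; AND[a·b] → w = 0.3358
R2 (z=61.5): few=0.61, low=0.05; AND[a·b] → w = 0.0305
R3 (z=89.0): high=0.60, few=0.61; AND[a·b] → w = 0.3660
R4 (z=19.0): ¬few=1−0.61=0.39 → w = 0.3900
Weighted average = (0.3358·71.8 + 0.0305·61.5 + 0.3660·89.0 + 0.3900·19.0) / (0.3358 + 0.0305 + 0.3660 + 0.3900)
  = 65.9702 / 1.1223 = 58.78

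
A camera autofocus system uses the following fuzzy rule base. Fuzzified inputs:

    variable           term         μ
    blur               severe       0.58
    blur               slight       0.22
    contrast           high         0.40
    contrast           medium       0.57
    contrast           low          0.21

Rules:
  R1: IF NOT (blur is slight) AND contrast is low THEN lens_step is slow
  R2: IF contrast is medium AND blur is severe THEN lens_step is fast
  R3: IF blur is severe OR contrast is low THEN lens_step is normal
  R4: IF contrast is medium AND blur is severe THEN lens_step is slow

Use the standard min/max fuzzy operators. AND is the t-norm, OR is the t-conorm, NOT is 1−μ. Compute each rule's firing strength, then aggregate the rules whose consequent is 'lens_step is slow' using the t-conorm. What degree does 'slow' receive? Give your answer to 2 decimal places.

R1: ¬slight=1−0.22=0.78, low=0.21; AND[min(a, b)] → w = 0.21
R2: medium=0.57, severe=0.58; AND[min(a, b)] → w = 0.57
R3: severe=0.58, low=0.21; OR[max(a, b)] → w = 0.58
R4: medium=0.57, severe=0.58; AND[min(a, b)] → w = 0.57
Rules with consequent 'slow': {R1, R4} → strengths 0.21, 0.57
Aggregate via t-conorm [max(a, b)]: 0.57

0.57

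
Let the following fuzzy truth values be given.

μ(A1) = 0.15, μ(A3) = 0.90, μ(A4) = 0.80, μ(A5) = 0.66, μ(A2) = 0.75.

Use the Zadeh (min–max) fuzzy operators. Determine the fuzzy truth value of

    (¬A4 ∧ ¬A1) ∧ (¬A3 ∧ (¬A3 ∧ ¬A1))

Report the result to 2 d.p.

¬A4 = 1 − 0.80 = 0.20
¬A1 = 1 − 0.15 = 0.85
¬A4 ∧ ¬A1 = min(a, b) on (0.20, 0.85) = 0.20
¬A3 = 1 − 0.90 = 0.10
¬A3 = 1 − 0.90 = 0.10
¬A1 = 1 − 0.15 = 0.85
¬A3 ∧ ¬A1 = min(a, b) on (0.10, 0.85) = 0.10
¬A3 ∧ (¬A3 ∧ ¬A1) = min(a, b) on (0.10, 0.10) = 0.10
(¬A4 ∧ ¬A1) ∧ (¬A3 ∧ (¬A3 ∧ ¬A1)) = min(a, b) on (0.20, 0.10) = 0.10

0.10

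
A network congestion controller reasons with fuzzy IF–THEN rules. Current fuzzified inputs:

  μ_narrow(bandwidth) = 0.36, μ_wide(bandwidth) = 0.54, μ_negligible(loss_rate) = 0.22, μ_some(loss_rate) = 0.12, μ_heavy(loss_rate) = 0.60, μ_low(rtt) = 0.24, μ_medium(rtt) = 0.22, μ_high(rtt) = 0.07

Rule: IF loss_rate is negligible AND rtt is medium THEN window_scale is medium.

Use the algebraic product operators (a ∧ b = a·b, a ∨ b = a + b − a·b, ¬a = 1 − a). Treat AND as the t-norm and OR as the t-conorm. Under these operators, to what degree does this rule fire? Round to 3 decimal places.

0.048

firing strength: negligible=0.22, medium=0.22; AND[a·b] → w = 0.0484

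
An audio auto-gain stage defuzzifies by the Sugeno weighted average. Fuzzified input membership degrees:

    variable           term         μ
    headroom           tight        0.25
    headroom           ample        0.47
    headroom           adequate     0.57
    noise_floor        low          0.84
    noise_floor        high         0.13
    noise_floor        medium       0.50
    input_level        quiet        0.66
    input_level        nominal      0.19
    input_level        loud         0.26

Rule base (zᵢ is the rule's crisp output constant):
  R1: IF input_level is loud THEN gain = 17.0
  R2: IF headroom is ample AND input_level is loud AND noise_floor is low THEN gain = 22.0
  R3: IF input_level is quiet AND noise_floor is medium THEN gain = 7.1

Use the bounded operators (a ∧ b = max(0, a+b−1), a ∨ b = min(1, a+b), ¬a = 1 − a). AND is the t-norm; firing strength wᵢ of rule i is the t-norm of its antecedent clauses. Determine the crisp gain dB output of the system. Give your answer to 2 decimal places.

R1 (z=17.0): loud=0.26 → w = 0.26
R2 (z=22.0): ample=0.47, loud=0.26, low=0.84; AND[max(0, a+b−1)] → w = 0.00
R3 (z=7.1): quiet=0.66, medium=0.50; AND[max(0, a+b−1)] → w = 0.16
Weighted average = (0.26·17.0 + 0.00·22.0 + 0.16·7.1) / (0.26 + 0.00 + 0.16)
  = 5.5560 / 0.4200 = 13.23

13.23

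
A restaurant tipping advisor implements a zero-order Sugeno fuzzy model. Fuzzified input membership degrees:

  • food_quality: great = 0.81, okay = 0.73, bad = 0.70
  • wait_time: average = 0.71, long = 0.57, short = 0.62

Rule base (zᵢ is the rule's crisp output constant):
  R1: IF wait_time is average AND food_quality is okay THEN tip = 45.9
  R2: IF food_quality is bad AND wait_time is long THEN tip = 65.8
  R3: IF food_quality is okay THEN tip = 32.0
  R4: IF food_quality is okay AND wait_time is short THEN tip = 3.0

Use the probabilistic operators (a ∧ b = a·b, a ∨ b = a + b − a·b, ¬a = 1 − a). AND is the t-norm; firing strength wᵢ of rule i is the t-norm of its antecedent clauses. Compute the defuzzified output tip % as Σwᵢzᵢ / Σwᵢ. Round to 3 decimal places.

R1 (z=45.9): average=0.71, okay=0.73; AND[a·b] → w = 0.5183
R2 (z=65.8): bad=0.70, long=0.57; AND[a·b] → w = 0.3990
R3 (z=32.0): okay=0.73 → w = 0.7300
R4 (z=3.0): okay=0.73, short=0.62; AND[a·b] → w = 0.4526
Weighted average = (0.5183·45.9 + 0.3990·65.8 + 0.7300·32.0 + 0.4526·3.0) / (0.5183 + 0.3990 + 0.7300 + 0.4526)
  = 74.7620 / 2.0999 = 35.603

35.603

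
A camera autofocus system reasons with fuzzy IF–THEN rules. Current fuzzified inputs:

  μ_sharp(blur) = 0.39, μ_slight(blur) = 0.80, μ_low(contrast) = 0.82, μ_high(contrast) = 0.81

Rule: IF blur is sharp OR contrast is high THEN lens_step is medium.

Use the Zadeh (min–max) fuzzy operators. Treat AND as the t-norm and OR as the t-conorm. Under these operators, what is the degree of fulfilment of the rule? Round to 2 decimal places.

firing strength: sharp=0.39, high=0.81; OR[max(a, b)] → w = 0.81

0.81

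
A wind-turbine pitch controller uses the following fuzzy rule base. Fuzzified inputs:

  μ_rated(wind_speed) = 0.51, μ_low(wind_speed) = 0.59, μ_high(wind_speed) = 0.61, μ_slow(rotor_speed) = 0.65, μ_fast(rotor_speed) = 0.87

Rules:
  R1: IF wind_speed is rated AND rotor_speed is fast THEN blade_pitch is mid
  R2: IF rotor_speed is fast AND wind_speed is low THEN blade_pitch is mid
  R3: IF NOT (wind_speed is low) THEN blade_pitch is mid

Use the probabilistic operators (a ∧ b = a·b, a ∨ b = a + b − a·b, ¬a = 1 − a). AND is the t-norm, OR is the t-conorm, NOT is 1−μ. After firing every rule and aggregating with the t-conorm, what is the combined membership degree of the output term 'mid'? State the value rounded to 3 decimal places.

R1: rated=0.51, fast=0.87; AND[a·b] → w = 0.4437
R2: fast=0.87, low=0.59; AND[a·b] → w = 0.5133
R3: ¬low=1−0.59=0.41 → w = 0.4100
Rules with consequent 'mid': {R1, R2, R3} → strengths 0.4437, 0.5133, 0.4100
Aggregate via t-conorm [a + b − a·b]: 0.8403

0.840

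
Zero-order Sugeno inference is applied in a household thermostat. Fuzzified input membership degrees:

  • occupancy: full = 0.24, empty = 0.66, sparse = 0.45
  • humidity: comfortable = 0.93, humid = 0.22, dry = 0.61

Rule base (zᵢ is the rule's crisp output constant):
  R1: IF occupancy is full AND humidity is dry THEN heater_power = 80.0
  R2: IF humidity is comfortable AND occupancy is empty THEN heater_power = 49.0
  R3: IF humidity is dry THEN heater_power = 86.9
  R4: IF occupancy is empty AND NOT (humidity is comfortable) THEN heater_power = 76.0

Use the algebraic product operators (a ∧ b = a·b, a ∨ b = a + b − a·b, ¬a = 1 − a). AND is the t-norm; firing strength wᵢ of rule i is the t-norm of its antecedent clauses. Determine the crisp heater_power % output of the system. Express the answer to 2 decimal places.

R1 (z=80.0): full=0.24, dry=0.61; AND[a·b] → w = 0.1464
R2 (z=49.0): comfortable=0.93, empty=0.66; AND[a·b] → w = 0.6138
R3 (z=86.9): dry=0.61 → w = 0.6100
R4 (z=76.0): empty=0.66, ¬comfortable=1−0.93=0.07; AND[a·b] → w = 0.0462
Weighted average = (0.1464·80.0 + 0.6138·49.0 + 0.6100·86.9 + 0.0462·76.0) / (0.1464 + 0.6138 + 0.6100 + 0.0462)
  = 98.3084 / 1.4164 = 69.41

69.41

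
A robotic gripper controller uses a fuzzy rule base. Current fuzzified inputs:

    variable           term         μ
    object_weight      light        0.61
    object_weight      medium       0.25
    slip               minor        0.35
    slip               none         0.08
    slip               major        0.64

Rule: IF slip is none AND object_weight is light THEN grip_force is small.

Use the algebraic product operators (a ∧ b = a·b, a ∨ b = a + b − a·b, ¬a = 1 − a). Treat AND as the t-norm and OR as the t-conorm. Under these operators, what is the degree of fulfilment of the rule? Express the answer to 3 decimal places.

firing strength: none=0.08, light=0.61; AND[a·b] → w = 0.0488

0.049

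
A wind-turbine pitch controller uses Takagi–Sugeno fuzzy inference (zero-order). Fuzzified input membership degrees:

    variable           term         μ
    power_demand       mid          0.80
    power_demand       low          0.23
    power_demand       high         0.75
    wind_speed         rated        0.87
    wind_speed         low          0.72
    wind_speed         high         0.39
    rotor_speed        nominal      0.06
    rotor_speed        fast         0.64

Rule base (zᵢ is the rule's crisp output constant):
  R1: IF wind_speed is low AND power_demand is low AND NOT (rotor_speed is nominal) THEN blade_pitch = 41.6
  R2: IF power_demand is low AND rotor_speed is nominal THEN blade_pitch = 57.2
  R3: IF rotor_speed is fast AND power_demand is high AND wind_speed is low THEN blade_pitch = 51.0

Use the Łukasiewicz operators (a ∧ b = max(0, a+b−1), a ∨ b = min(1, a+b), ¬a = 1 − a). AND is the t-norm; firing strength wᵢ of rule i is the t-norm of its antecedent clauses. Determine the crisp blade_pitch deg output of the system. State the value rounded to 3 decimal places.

R1 (z=41.6): low=0.72, low=0.23, ¬nominal=1−0.06=0.94; AND[max(0, a+b−1)] → w = 0.00
R2 (z=57.2): low=0.23, nominal=0.06; AND[max(0, a+b−1)] → w = 0.00
R3 (z=51.0): fast=0.64, high=0.75, low=0.72; AND[max(0, a+b−1)] → w = 0.11
Weighted average = (0.00·41.6 + 0.00·57.2 + 0.11·51.0) / (0.00 + 0.00 + 0.11)
  = 5.6100 / 0.1100 = 51.000

51.000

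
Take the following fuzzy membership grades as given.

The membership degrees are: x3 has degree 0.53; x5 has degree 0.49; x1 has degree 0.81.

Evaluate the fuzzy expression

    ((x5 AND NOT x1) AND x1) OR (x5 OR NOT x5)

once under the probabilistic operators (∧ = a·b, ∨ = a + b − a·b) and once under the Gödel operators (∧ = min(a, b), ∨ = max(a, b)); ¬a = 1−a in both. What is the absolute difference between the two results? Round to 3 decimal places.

Under probabilistic:
  NOT x1 = 1 − 0.8100 = 0.1900
  x5 AND NOT x1 = a·b on (0.4900, 0.1900) = 0.0931
  (x5 AND NOT x1) AND x1 = a·b on (0.0931, 0.8100) = 0.0754
  NOT x5 = 1 − 0.4900 = 0.5100
  x5 OR NOT x5 = a + b − a·b on (0.4900, 0.5100) = 0.7501
  ((x5 AND NOT x1) AND x1) OR (x5 OR NOT x5) = a + b − a·b on (0.0754, 0.7501) = 0.7689
  → value = 0.7689
Under Gödel:
  NOT x1 = 1 − 0.81 = 0.19
  x5 AND NOT x1 = min(a, b) on (0.49, 0.19) = 0.19
  (x5 AND NOT x1) AND x1 = min(a, b) on (0.19, 0.81) = 0.19
  NOT x5 = 1 − 0.49 = 0.51
  x5 OR NOT x5 = max(a, b) on (0.49, 0.51) = 0.51
  ((x5 AND NOT x1) AND x1) OR (x5 OR NOT x5) = max(a, b) on (0.19, 0.51) = 0.51
  → value = 0.5100
|0.7689 − 0.5100| = 0.259

0.259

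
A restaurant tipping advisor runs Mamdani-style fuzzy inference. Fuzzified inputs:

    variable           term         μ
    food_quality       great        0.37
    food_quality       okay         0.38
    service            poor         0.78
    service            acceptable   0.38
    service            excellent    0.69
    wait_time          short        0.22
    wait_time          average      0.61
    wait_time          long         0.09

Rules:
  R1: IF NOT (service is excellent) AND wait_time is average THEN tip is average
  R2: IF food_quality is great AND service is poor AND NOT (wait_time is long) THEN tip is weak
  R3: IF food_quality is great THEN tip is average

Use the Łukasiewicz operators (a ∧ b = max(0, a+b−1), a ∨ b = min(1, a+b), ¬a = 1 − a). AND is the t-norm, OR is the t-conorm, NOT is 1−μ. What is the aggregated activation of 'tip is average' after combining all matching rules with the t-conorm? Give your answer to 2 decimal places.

0.37

R1: ¬excellent=1−0.69=0.31, average=0.61; AND[max(0, a+b−1)] → w = 0.00
R2: great=0.37, poor=0.78, ¬long=1−0.09=0.91; AND[max(0, a+b−1)] → w = 0.06
R3: great=0.37 → w = 0.37
Rules with consequent 'average': {R1, R3} → strengths 0.00, 0.37
Aggregate via t-conorm [min(1, a+b)]: 0.37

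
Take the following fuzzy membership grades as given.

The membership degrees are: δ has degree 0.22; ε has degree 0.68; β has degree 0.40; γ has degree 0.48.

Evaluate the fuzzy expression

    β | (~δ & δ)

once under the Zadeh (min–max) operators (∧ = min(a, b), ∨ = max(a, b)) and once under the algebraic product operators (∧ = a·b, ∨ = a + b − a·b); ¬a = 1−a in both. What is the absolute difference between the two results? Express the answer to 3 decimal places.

0.103

Under Zadeh (min–max):
  ~δ = 1 − 0.22 = 0.78
  ~δ & δ = min(a, b) on (0.78, 0.22) = 0.22
  β | (~δ & δ) = max(a, b) on (0.40, 0.22) = 0.40
  → value = 0.4000
Under algebraic product:
  ~δ = 1 − 0.2200 = 0.7800
  ~δ & δ = a·b on (0.7800, 0.2200) = 0.1716
  β | (~δ & δ) = a + b − a·b on (0.4000, 0.1716) = 0.5030
  → value = 0.5030
|0.4000 − 0.5030| = 0.103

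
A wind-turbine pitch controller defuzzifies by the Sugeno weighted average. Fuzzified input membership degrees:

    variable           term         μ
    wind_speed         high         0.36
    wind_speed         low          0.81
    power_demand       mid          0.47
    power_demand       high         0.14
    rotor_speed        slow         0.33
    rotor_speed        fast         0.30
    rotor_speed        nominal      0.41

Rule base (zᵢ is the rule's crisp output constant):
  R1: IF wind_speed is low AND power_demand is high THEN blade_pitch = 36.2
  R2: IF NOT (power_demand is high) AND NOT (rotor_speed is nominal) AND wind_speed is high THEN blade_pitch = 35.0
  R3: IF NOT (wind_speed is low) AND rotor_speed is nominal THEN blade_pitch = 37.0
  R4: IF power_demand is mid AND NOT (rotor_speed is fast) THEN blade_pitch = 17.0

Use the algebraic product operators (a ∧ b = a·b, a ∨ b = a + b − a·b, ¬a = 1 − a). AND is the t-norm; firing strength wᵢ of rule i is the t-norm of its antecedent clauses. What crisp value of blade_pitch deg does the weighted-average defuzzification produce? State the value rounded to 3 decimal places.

R1 (z=36.2): low=0.81, high=0.14; AND[a·b] → w = 0.1134
R2 (z=35.0): ¬high=1−0.14=0.86, ¬nominal=1−0.41=0.59, high=0.36; AND[a·b] → w = 0.1827
R3 (z=37.0): ¬low=1−0.81=0.19, nominal=0.41; AND[a·b] → w = 0.0779
R4 (z=17.0): mid=0.47, ¬fast=1−0.30=0.70; AND[a·b] → w = 0.3290
Weighted average = (0.1134·36.2 + 0.1827·35.0 + 0.0779·37.0 + 0.3290·17.0) / (0.1134 + 0.1827 + 0.0779 + 0.3290)
  = 18.9736 / 0.7030 = 26.991

26.991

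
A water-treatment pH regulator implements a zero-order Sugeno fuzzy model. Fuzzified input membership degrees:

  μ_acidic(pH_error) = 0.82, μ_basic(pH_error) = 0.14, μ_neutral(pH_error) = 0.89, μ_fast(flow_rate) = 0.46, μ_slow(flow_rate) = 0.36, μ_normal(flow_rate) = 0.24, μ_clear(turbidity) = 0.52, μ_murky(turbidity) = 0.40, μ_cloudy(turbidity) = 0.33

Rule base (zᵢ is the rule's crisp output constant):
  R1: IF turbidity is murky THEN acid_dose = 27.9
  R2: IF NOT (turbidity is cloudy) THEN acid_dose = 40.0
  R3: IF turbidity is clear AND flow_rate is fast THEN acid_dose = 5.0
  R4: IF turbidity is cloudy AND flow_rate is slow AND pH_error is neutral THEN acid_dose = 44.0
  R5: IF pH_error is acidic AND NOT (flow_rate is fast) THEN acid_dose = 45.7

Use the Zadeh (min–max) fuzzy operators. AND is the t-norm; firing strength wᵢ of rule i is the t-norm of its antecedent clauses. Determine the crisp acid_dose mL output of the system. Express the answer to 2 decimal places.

R1 (z=27.9): murky=0.40 → w = 0.40
R2 (z=40.0): ¬cloudy=1−0.33=0.67 → w = 0.67
R3 (z=5.0): clear=0.52, fast=0.46; AND[min(a, b)] → w = 0.46
R4 (z=44.0): cloudy=0.33, slow=0.36, neutral=0.89; AND[min(a, b)] → w = 0.33
R5 (z=45.7): acidic=0.82, ¬fast=1−0.46=0.54; AND[min(a, b)] → w = 0.54
Weighted average = (0.40·27.9 + 0.67·40.0 + 0.46·5.0 + 0.33·44.0 + 0.54·45.7) / (0.40 + 0.67 + 0.46 + 0.33 + 0.54)
  = 79.4580 / 2.4000 = 33.11

33.11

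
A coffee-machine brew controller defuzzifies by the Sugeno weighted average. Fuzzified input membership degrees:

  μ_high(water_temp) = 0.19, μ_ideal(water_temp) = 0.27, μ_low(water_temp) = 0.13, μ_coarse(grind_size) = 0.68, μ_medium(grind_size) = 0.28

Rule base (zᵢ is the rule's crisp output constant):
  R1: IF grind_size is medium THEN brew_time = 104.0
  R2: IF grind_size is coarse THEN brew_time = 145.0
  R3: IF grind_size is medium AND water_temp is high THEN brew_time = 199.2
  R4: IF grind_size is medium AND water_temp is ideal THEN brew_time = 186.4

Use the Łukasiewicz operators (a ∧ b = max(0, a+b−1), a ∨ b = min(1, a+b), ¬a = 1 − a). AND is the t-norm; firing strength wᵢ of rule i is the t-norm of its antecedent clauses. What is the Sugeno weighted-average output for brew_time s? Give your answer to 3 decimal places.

R1 (z=104.0): medium=0.28 → w = 0.28
R2 (z=145.0): coarse=0.68 → w = 0.68
R3 (z=199.2): medium=0.28, high=0.19; AND[max(0, a+b−1)] → w = 0.00
R4 (z=186.4): medium=0.28, ideal=0.27; AND[max(0, a+b−1)] → w = 0.00
Weighted average = (0.28·104.0 + 0.68·145.0 + 0.00·199.2 + 0.00·186.4) / (0.28 + 0.68 + 0.00 + 0.00)
  = 127.7200 / 0.9600 = 133.042

133.042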